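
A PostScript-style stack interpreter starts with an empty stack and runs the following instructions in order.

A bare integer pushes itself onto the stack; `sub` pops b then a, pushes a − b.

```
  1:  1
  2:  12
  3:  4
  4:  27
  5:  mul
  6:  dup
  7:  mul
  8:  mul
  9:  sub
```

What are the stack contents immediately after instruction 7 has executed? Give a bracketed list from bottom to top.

[1, 12, 11664]

1   : [1]
12  : [1, 12]
4   : [1, 12, 4]
27  : [1, 12, 4, 27]
mul : [1, 12, 108]
dup : [1, 12, 108, 108]
mul : [1, 12, 11664]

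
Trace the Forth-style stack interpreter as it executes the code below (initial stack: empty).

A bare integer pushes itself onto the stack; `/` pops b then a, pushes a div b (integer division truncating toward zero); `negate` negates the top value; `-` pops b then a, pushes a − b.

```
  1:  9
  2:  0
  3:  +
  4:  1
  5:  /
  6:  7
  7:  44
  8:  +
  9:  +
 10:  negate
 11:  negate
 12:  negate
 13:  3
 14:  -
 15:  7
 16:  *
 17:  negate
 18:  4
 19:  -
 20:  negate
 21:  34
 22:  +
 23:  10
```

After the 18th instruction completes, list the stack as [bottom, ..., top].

9      -> 9
0      -> 9 0
+      -> 9
1      -> 9 1
/      -> 9
7      -> 9 7
44     -> 9 7 44
+      -> 9 51
+      -> 60
negate -> -60
negate -> 60
negate -> -60
3      -> -60 3
-      -> -63
7      -> -63 7
*      -> -441
negate -> 441
4      -> 441 4

[441, 4]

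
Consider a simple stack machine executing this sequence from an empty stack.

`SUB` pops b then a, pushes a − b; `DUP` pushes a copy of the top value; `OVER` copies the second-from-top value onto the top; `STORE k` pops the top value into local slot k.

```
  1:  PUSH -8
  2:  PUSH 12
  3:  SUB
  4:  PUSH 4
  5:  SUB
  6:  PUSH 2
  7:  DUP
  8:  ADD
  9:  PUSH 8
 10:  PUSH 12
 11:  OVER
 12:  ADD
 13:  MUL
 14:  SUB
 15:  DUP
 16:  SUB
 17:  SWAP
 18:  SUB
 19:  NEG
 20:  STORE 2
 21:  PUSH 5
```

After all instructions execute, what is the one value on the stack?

5

PUSH -8 : -8
PUSH 12 : -8 12
SUB     : -20
PUSH 4  : -20 4
SUB     : -24
PUSH 2  : -24 2
DUP     : -24 2 2
ADD     : -24 4
PUSH 8  : -24 4 8
PUSH 12 : -24 4 8 12
OVER    : -24 4 8 12 8
ADD     : -24 4 8 20
MUL     : -24 4 160
SUB     : -24 -156
DUP     : -24 -156 -156
SUB     : -24 0
SWAP    : 0 -24
SUB     : 24
NEG     : -24
STORE 2 : (empty)
PUSH 5  : 5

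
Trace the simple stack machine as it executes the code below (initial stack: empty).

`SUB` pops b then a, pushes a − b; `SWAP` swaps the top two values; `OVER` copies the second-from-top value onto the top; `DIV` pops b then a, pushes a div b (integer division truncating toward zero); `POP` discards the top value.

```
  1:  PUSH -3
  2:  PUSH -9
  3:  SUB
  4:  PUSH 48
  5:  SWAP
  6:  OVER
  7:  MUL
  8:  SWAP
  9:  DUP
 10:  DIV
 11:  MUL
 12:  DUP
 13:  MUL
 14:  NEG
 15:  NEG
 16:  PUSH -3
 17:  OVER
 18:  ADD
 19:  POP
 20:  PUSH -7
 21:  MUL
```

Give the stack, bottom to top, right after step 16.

[82944, -3]

PUSH -3  [-3]
PUSH -9  [-3, -9]
SUB      [6]
PUSH 48  [6, 48]
SWAP     [48, 6]
OVER     [48, 6, 48]
MUL      [48, 288]
SWAP     [288, 48]
DUP      [288, 48, 48]
DIV      [288, 1]
MUL      [288]
DUP      [288, 288]
MUL      [82944]
NEG      [-82944]
NEG      [82944]
PUSH -3  [82944, -3]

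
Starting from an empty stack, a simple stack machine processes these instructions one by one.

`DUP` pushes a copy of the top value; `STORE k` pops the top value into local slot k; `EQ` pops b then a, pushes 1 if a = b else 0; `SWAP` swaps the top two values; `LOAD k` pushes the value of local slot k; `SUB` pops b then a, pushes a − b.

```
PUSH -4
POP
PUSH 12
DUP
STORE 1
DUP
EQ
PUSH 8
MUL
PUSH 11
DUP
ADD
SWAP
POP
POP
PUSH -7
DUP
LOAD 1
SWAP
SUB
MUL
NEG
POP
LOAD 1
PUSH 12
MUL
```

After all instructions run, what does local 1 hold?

12

PUSH -4 -> -4
POP     -> (empty)
PUSH 12 -> 12
DUP     -> 12 12
STORE 1 -> 12
DUP     -> 12 12
EQ      -> 1
PUSH 8  -> 1 8
MUL     -> 8
PUSH 11 -> 8 11
DUP     -> 8 11 11
ADD     -> 8 22
SWAP    -> 22 8
POP     -> 22
POP     -> (empty)
PUSH -7 -> -7
DUP     -> -7 -7
LOAD 1  -> -7 -7 12
SWAP    -> -7 12 -7
SUB     -> -7 19
MUL     -> -133
NEG     -> 133
POP     -> (empty)
LOAD 1  -> 12
PUSH 12 -> 12 12
MUL     -> 144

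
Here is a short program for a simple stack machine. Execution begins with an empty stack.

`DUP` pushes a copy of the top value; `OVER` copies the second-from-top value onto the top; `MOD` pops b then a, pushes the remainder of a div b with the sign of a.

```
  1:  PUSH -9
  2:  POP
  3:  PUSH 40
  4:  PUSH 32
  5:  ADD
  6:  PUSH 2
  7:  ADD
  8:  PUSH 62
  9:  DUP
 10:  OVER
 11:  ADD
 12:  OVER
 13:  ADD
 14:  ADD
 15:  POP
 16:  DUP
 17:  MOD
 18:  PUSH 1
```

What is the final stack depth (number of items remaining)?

2

PUSH -9 : [-9]
POP     : []
PUSH 40 : [40]
PUSH 32 : [40, 32]
ADD     : [72]
PUSH 2  : [72, 2]
ADD     : [74]
PUSH 62 : [74, 62]
DUP     : [74, 62, 62]
OVER    : [74, 62, 62, 62]
ADD     : [74, 62, 124]
OVER    : [74, 62, 124, 62]
ADD     : [74, 62, 186]
ADD     : [74, 248]
POP     : [74]
DUP     : [74, 74]
MOD     : [0]
PUSH 1  : [0, 1]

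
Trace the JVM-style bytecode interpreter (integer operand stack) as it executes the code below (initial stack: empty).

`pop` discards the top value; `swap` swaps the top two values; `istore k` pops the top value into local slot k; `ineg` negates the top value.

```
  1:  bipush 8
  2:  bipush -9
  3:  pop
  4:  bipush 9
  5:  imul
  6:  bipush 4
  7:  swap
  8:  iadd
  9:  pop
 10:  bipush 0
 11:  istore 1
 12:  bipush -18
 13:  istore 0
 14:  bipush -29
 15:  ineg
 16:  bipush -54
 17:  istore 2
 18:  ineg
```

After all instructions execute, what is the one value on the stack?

bipush 8   -> [8]
bipush -9  -> [8, -9]
pop        -> [8]
bipush 9   -> [8, 9]
imul       -> [72]
bipush 4   -> [72, 4]
swap       -> [4, 72]
iadd       -> [76]
pop        -> []
bipush 0   -> [0]
istore 1   -> []
bipush -18 -> [-18]
istore 0   -> []
bipush -29 -> [-29]
ineg       -> [29]
bipush -54 -> [29, -54]
istore 2   -> [29]
ineg       -> [-29]

-29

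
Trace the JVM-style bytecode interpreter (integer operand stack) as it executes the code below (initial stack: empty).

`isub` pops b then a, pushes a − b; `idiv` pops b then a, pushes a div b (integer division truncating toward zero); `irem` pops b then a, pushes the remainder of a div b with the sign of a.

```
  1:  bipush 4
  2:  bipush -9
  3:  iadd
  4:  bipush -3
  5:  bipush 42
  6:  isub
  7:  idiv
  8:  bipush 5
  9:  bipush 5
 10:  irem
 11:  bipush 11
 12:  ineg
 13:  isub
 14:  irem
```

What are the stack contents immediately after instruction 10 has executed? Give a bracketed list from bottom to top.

[0, 0]

bipush 4  -> [4]
bipush -9 -> [4, -9]
iadd      -> [-5]
bipush -3 -> [-5, -3]
bipush 42 -> [-5, -3, 42]
isub      -> [-5, -45]
idiv      -> [0]
bipush 5  -> [0, 5]
bipush 5  -> [0, 5, 5]
irem      -> [0, 0]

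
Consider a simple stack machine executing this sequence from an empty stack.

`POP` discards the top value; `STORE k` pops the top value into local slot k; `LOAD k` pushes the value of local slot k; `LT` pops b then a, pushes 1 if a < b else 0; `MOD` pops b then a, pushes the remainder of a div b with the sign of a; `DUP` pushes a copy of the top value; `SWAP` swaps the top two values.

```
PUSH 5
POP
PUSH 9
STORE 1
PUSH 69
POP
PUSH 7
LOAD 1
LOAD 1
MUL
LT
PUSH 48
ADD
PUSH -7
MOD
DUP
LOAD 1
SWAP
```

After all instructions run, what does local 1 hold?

PUSH 5   [5]
POP      []
PUSH 9   [9]
STORE 1  []
PUSH 69  [69]
POP      []
PUSH 7   [7]
LOAD 1   [7, 9]
LOAD 1   [7, 9, 9]
MUL      [7, 81]
LT       [1]
PUSH 48  [1, 48]
ADD      [49]
PUSH -7  [49, -7]
MOD      [0]
DUP      [0, 0]
LOAD 1   [0, 0, 9]
SWAP     [0, 9, 0]

9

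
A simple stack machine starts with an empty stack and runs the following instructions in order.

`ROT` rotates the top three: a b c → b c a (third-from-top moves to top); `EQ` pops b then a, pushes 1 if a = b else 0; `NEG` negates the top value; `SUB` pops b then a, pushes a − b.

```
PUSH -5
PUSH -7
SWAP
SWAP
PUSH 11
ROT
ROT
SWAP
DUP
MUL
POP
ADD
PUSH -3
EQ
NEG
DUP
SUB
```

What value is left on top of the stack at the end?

PUSH -5  [-5]
PUSH -7  [-5, -7]
SWAP     [-7, -5]
SWAP     [-5, -7]
PUSH 11  [-5, -7, 11]
ROT      [-7, 11, -5]
ROT      [11, -5, -7]
SWAP     [11, -7, -5]
DUP      [11, -7, -5, -5]
MUL      [11, -7, 25]
POP      [11, -7]
ADD      [4]
PUSH -3  [4, -3]
EQ       [0]
NEG      [0]
DUP      [0, 0]
SUB      [0]

0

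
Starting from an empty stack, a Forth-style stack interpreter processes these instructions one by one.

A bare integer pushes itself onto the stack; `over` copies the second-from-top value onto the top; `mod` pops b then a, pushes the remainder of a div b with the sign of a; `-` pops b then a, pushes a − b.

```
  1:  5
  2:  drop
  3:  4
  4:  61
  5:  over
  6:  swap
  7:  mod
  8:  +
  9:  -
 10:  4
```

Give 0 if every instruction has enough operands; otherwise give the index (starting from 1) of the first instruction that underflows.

9

5    -> 5
drop -> (empty)
4    -> 4
61   -> 4 61
over -> 4 61 4
swap -> 4 4 61
mod  -> 4 4
+    -> 8
-  — needs 2 operands, stack has 1 → underflow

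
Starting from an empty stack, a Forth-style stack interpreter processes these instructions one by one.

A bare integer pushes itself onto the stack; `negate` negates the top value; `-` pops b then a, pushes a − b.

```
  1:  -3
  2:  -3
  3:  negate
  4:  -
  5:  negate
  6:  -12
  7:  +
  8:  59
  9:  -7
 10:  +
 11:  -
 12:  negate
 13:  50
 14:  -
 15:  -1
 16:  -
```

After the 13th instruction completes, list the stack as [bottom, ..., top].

[58, 50]

-3     : [-3]
-3     : [-3, -3]
negate : [-3, 3]
-      : [-6]
negate : [6]
-12    : [6, -12]
+      : [-6]
59     : [-6, 59]
-7     : [-6, 59, -7]
+      : [-6, 52]
-      : [-58]
negate : [58]
50     : [58, 50]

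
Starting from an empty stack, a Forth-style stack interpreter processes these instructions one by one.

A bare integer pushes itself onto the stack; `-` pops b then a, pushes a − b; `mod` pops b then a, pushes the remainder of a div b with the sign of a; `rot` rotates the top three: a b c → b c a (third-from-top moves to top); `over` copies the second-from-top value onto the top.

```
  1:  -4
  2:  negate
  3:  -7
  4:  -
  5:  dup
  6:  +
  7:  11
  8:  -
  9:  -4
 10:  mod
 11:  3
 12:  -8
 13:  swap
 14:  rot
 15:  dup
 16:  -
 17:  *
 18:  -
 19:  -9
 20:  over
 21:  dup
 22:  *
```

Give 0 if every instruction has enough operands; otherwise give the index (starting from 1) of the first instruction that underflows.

-4     → -4
negate → 4
-7     → 4 -7
-      → 11
dup    → 11 11
+      → 22
11     → 22 11
-      → 11
-4     → 11 -4
mod    → 3
3      → 3 3
-8     → 3 3 -8
swap   → 3 -8 3
rot    → -8 3 3
dup    → -8 3 3 3
-      → -8 3 0
*      → -8 0
-      → -8
-9     → -8 -9
over   → -8 -9 -8
dup    → -8 -9 -8 -8
*      → -8 -9 64

0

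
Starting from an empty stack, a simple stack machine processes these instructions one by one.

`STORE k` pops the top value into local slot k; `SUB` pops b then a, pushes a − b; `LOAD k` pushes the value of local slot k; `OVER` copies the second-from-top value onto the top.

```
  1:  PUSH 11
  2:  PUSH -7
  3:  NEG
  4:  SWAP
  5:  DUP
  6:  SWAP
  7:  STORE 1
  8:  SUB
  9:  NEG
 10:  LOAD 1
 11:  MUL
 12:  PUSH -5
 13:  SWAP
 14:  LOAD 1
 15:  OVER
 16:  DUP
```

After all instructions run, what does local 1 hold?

11

PUSH 11 : 11
PUSH -7 : 11 -7
NEG     : 11 7
SWAP    : 7 11
DUP     : 7 11 11
SWAP    : 7 11 11
STORE 1 : 7 11
SUB     : -4
NEG     : 4
LOAD 1  : 4 11
MUL     : 44
PUSH -5 : 44 -5
SWAP    : -5 44
LOAD 1  : -5 44 11
OVER    : -5 44 11 44
DUP     : -5 44 11 44 44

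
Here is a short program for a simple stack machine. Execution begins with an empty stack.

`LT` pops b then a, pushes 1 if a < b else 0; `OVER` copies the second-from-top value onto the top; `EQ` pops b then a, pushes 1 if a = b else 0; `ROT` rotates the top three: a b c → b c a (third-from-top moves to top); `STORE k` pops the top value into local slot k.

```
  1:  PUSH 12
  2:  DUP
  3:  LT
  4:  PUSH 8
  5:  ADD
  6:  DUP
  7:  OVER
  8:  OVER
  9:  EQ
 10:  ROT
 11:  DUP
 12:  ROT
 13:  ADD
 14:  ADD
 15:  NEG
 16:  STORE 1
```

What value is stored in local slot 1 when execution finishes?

-17

PUSH 12 : 12
DUP     : 12 12
LT      : 0
PUSH 8  : 0 8
ADD     : 8
DUP     : 8 8
OVER    : 8 8 8
OVER    : 8 8 8 8
EQ      : 8 8 1
ROT     : 8 1 8
DUP     : 8 1 8 8
ROT     : 8 8 8 1
ADD     : 8 8 9
ADD     : 8 17
NEG     : 8 -17
STORE 1 : 8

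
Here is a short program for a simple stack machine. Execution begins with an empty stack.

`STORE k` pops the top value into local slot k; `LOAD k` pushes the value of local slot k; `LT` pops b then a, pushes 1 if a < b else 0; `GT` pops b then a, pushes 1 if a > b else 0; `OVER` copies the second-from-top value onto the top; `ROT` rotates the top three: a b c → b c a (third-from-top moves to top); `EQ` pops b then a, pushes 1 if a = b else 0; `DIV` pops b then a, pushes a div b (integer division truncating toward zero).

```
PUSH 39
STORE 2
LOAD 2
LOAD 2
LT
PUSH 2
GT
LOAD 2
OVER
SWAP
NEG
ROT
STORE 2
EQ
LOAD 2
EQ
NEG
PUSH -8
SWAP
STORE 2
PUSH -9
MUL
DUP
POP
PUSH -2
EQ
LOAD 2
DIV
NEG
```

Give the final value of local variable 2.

-1

PUSH 39 -> 39
STORE 2 -> (empty)
LOAD 2  -> 39
LOAD 2  -> 39 39
LT      -> 0
PUSH 2  -> 0 2
GT      -> 0
LOAD 2  -> 0 39
OVER    -> 0 39 0
SWAP    -> 0 0 39
NEG     -> 0 0 -39
ROT     -> 0 -39 0
STORE 2 -> 0 -39
EQ      -> 0
LOAD 2  -> 0 0
EQ      -> 1
NEG     -> -1
PUSH -8 -> -1 -8
SWAP    -> -8 -1
STORE 2 -> -8
PUSH -9 -> -8 -9
MUL     -> 72
DUP     -> 72 72
POP     -> 72
PUSH -2 -> 72 -2
EQ      -> 0
LOAD 2  -> 0 -1
DIV     -> 0
NEG     -> 0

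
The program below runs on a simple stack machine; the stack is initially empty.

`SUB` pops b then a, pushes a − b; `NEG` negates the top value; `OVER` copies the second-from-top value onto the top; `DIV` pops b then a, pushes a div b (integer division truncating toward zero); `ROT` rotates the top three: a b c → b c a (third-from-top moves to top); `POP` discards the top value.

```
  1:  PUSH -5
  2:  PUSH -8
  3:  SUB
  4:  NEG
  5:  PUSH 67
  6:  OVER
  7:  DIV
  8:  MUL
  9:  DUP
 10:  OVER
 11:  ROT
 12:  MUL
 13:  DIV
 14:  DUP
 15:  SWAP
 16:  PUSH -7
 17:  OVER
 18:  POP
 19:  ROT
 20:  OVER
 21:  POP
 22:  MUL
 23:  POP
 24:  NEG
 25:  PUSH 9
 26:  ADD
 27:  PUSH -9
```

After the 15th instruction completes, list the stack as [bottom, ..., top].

[0, 0]

PUSH -5 -> [-5]
PUSH -8 -> [-5, -8]
SUB     -> [3]
NEG     -> [-3]
PUSH 67 -> [-3, 67]
OVER    -> [-3, 67, -3]
DIV     -> [-3, -22]
MUL     -> [66]
DUP     -> [66, 66]
OVER    -> [66, 66, 66]
ROT     -> [66, 66, 66]
MUL     -> [66, 4356]
DIV     -> [0]
DUP     -> [0, 0]
SWAP    -> [0, 0]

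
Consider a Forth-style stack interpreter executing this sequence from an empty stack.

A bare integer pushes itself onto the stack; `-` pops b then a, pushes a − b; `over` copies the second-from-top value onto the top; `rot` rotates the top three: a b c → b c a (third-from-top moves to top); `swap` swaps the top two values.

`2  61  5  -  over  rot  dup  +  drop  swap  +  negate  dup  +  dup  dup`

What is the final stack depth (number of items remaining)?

2      : 2
61     : 2 61
5      : 2 61 5
-      : 2 56
over   : 2 56 2
rot    : 56 2 2
dup    : 56 2 2 2
+      : 56 2 4
drop   : 56 2
swap   : 2 56
+      : 58
negate : -58
dup    : -58 -58
+      : -116
dup    : -116 -116
dup    : -116 -116 -116

3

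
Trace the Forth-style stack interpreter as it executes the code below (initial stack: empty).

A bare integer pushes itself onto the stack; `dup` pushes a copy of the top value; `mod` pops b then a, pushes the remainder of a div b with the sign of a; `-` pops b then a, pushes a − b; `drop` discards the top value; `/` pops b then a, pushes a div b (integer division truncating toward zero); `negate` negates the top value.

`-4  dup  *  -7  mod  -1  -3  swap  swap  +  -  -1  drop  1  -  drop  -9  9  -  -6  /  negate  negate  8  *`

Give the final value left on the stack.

24

-4     -> [-4]
dup    -> [-4, -4]
*      -> [16]
-7     -> [16, -7]
mod    -> [2]
-1     -> [2, -1]
-3     -> [2, -1, -3]
swap   -> [2, -3, -1]
swap   -> [2, -1, -3]
+      -> [2, -4]
-      -> [6]
-1     -> [6, -1]
drop   -> [6]
1      -> [6, 1]
-      -> [5]
drop   -> []
-9     -> [-9]
9      -> [-9, 9]
-      -> [-18]
-6     -> [-18, -6]
/      -> [3]
negate -> [-3]
negate -> [3]
8      -> [3, 8]
*      -> [24]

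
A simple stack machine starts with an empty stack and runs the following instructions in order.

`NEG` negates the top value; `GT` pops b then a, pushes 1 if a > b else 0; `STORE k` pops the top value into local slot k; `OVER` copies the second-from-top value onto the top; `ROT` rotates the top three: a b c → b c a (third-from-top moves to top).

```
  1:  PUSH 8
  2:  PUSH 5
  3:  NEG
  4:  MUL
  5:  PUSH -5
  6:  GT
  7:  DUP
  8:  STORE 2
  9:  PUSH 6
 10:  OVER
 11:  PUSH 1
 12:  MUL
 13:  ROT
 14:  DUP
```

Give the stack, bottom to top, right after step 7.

[0, 0]

PUSH 8  -> 8
PUSH 5  -> 8 5
NEG     -> 8 -5
MUL     -> -40
PUSH -5 -> -40 -5
GT      -> 0
DUP     -> 0 0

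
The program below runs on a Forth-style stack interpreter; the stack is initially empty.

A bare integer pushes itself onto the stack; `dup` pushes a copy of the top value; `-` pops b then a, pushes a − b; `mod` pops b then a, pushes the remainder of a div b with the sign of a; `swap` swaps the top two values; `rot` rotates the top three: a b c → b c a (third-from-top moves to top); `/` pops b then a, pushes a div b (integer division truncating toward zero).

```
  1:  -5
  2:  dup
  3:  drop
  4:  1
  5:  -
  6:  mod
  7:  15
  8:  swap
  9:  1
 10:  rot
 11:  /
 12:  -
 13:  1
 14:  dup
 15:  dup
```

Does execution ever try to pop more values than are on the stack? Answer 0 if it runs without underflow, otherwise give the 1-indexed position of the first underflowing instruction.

-5    -5
dup   -5 -5
drop  -5
1     -5 1
-     -6
mod  — needs 2 operands, stack has 1 → underflow

6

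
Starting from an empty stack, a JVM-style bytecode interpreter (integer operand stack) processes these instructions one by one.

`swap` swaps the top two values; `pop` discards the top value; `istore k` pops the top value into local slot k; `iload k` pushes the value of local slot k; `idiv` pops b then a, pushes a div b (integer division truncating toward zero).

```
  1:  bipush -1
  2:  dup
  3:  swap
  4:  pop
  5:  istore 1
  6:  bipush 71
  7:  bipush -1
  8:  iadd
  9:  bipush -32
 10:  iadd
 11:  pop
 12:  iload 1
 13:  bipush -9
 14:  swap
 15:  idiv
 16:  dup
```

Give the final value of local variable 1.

bipush -1  -> [-1]
dup        -> [-1, -1]
swap       -> [-1, -1]
pop        -> [-1]
istore 1   -> []
bipush 71  -> [71]
bipush -1  -> [71, -1]
iadd       -> [70]
bipush -32 -> [70, -32]
iadd       -> [38]
pop        -> []
iload 1    -> [-1]
bipush -9  -> [-1, -9]
swap       -> [-9, -1]
idiv       -> [9]
dup        -> [9, 9]

-1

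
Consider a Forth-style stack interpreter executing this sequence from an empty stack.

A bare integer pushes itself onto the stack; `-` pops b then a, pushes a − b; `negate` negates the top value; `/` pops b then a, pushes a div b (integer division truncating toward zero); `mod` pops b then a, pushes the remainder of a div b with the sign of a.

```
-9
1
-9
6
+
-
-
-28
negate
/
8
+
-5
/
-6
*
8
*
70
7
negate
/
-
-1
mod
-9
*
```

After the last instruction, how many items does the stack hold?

-9     : [-9]
1      : [-9, 1]
-9     : [-9, 1, -9]
6      : [-9, 1, -9, 6]
+      : [-9, 1, -3]
-      : [-9, 4]
-      : [-13]
-28    : [-13, -28]
negate : [-13, 28]
/      : [0]
8      : [0, 8]
+      : [8]
-5     : [8, -5]
/      : [-1]
-6     : [-1, -6]
*      : [6]
8      : [6, 8]
*      : [48]
70     : [48, 70]
7      : [48, 70, 7]
negate : [48, 70, -7]
/      : [48, -10]
-      : [58]
-1     : [58, -1]
mod    : [0]
-9     : [0, -9]
*      : [0]

1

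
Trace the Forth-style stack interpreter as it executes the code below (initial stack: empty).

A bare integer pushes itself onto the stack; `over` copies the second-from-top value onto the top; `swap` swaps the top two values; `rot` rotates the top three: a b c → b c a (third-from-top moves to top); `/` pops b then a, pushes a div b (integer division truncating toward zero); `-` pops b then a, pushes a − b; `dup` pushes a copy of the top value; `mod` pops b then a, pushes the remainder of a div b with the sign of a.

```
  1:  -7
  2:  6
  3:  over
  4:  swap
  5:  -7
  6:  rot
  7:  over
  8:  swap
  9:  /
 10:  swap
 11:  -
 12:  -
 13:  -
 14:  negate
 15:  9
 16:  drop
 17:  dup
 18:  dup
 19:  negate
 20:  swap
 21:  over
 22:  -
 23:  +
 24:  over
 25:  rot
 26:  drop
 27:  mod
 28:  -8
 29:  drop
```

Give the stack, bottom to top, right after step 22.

-7     -> -7
6      -> -7 6
over   -> -7 6 -7
swap   -> -7 -7 6
-7     -> -7 -7 6 -7
rot    -> -7 6 -7 -7
over   -> -7 6 -7 -7 -7
swap   -> -7 6 -7 -7 -7
/      -> -7 6 -7 1
swap   -> -7 6 1 -7
-      -> -7 6 8
-      -> -7 -2
-      -> -5
negate -> 5
9      -> 5 9
drop   -> 5
dup    -> 5 5
dup    -> 5 5 5
negate -> 5 5 -5
swap   -> 5 -5 5
over   -> 5 -5 5 -5
-      -> 5 -5 10

[5, -5, 10]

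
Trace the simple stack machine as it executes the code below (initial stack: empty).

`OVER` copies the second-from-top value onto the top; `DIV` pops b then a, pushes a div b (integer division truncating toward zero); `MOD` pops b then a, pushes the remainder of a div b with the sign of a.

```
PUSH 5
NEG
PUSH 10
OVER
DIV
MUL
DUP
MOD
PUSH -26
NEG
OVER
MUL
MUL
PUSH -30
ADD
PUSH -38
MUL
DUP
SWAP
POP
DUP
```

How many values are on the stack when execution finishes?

2

PUSH 5   → [5]
NEG      → [-5]
PUSH 10  → [-5, 10]
OVER     → [-5, 10, -5]
DIV      → [-5, -2]
MUL      → [10]
DUP      → [10, 10]
MOD      → [0]
PUSH -26 → [0, -26]
NEG      → [0, 26]
OVER     → [0, 26, 0]
MUL      → [0, 0]
MUL      → [0]
PUSH -30 → [0, -30]
ADD      → [-30]
PUSH -38 → [-30, -38]
MUL      → [1140]
DUP      → [1140, 1140]
SWAP     → [1140, 1140]
POP      → [1140]
DUP      → [1140, 1140]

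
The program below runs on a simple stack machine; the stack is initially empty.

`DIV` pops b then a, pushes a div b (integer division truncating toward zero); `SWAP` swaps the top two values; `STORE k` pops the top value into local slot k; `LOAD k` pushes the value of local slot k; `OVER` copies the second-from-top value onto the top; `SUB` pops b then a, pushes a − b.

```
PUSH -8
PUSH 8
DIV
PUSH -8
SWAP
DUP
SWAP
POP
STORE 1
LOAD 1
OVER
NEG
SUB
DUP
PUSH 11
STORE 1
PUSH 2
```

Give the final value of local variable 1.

11

PUSH -8 → [-8]
PUSH 8  → [-8, 8]
DIV     → [-1]
PUSH -8 → [-1, -8]
SWAP    → [-8, -1]
DUP     → [-8, -1, -1]
SWAP    → [-8, -1, -1]
POP     → [-8, -1]
STORE 1 → [-8]
LOAD 1  → [-8, -1]
OVER    → [-8, -1, -8]
NEG     → [-8, -1, 8]
SUB     → [-8, -9]
DUP     → [-8, -9, -9]
PUSH 11 → [-8, -9, -9, 11]
STORE 1 → [-8, -9, -9]
PUSH 2  → [-8, -9, -9, 2]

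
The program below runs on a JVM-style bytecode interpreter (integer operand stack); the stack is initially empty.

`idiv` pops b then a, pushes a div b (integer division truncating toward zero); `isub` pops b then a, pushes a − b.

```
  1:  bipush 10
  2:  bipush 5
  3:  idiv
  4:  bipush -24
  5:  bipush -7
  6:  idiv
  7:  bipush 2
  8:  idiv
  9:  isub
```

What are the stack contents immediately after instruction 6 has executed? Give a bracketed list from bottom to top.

[2, 3]

bipush 10  → 10
bipush 5   → 10 5
idiv       → 2
bipush -24 → 2 -24
bipush -7  → 2 -24 -7
idiv       → 2 3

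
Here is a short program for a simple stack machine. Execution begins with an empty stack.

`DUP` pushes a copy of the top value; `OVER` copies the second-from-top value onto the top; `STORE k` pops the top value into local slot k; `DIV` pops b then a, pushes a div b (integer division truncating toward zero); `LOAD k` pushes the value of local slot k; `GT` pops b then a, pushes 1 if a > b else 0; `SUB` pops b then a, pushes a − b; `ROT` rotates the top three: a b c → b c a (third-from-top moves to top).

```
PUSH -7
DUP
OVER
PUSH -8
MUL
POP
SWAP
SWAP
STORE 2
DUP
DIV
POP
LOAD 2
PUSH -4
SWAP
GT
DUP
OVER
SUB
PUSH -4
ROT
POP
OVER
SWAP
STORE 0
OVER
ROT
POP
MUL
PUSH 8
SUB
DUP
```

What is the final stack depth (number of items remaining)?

2

PUSH -7 : -7
DUP     : -7 -7
OVER    : -7 -7 -7
PUSH -8 : -7 -7 -7 -8
MUL     : -7 -7 56
POP     : -7 -7
SWAP    : -7 -7
SWAP    : -7 -7
STORE 2 : -7
DUP     : -7 -7
DIV     : 1
POP     : (empty)
LOAD 2  : -7
PUSH -4 : -7 -4
SWAP    : -4 -7
GT      : 1
DUP     : 1 1
OVER    : 1 1 1
SUB     : 1 0
PUSH -4 : 1 0 -4
ROT     : 0 -4 1
POP     : 0 -4
OVER    : 0 -4 0
SWAP    : 0 0 -4
STORE 0 : 0 0
OVER    : 0 0 0
ROT     : 0 0 0
POP     : 0 0
MUL     : 0
PUSH 8  : 0 8
SUB     : -8
DUP     : -8 -8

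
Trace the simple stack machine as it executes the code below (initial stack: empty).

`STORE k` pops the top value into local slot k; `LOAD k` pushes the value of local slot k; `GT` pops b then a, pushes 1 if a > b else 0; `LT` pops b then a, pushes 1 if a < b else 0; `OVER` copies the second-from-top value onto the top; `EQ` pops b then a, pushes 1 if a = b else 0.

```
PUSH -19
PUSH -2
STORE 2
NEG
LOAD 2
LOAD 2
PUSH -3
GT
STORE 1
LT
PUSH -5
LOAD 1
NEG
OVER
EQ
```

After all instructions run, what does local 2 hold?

-2

PUSH -19 → [-19]
PUSH -2  → [-19, -2]
STORE 2  → [-19]
NEG      → [19]
LOAD 2   → [19, -2]
LOAD 2   → [19, -2, -2]
PUSH -3  → [19, -2, -2, -3]
GT       → [19, -2, 1]
STORE 1  → [19, -2]
LT       → [0]
PUSH -5  → [0, -5]
LOAD 1   → [0, -5, 1]
NEG      → [0, -5, -1]
OVER     → [0, -5, -1, -5]
EQ       → [0, -5, 0]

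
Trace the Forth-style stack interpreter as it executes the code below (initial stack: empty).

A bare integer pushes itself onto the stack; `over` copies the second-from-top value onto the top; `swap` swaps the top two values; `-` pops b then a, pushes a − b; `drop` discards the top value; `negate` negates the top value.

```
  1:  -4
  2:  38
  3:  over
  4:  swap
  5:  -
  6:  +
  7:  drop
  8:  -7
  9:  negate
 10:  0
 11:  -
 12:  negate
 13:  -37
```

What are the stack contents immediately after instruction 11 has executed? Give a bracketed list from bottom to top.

[7]

-4     -> -4
38     -> -4 38
over   -> -4 38 -4
swap   -> -4 -4 38
-      -> -4 -42
+      -> -46
drop   -> (empty)
-7     -> -7
negate -> 7
0      -> 7 0
-      -> 7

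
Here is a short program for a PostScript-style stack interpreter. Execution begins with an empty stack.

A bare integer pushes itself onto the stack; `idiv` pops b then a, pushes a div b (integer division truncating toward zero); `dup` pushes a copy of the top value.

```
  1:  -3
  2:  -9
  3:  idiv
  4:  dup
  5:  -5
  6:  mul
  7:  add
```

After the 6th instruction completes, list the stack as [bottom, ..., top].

-3   -> [-3]
-9   -> [-3, -9]
idiv -> [0]
dup  -> [0, 0]
-5   -> [0, 0, -5]
mul  -> [0, 0]

[0, 0]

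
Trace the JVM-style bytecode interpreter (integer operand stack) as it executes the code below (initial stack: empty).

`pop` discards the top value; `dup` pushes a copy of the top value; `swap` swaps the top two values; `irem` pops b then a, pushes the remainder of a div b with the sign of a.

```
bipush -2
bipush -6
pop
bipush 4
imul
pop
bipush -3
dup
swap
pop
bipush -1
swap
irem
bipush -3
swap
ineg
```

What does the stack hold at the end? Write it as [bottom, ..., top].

bipush -2 : [-2]
bipush -6 : [-2, -6]
pop       : [-2]
bipush 4  : [-2, 4]
imul      : [-8]
pop       : []
bipush -3 : [-3]
dup       : [-3, -3]
swap      : [-3, -3]
pop       : [-3]
bipush -1 : [-3, -1]
swap      : [-1, -3]
irem      : [-1]
bipush -3 : [-1, -3]
swap      : [-3, -1]
ineg      : [-3, 1]

[-3, 1]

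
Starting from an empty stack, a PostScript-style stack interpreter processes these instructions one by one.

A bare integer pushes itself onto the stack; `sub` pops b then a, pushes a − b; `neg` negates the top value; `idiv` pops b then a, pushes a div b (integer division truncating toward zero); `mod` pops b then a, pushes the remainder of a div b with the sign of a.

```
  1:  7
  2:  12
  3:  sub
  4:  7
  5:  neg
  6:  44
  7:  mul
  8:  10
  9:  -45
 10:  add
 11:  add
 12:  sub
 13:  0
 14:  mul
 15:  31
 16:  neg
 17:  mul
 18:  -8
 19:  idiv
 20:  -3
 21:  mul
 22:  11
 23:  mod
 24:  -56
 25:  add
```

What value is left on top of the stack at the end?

-56

7    → [7]
12   → [7, 12]
sub  → [-5]
7    → [-5, 7]
neg  → [-5, -7]
44   → [-5, -7, 44]
mul  → [-5, -308]
10   → [-5, -308, 10]
-45  → [-5, -308, 10, -45]
add  → [-5, -308, -35]
add  → [-5, -343]
sub  → [338]
0    → [338, 0]
mul  → [0]
31   → [0, 31]
neg  → [0, -31]
mul  → [0]
-8   → [0, -8]
idiv → [0]
-3   → [0, -3]
mul  → [0]
11   → [0, 11]
mod  → [0]
-56  → [0, -56]
add  → [-56]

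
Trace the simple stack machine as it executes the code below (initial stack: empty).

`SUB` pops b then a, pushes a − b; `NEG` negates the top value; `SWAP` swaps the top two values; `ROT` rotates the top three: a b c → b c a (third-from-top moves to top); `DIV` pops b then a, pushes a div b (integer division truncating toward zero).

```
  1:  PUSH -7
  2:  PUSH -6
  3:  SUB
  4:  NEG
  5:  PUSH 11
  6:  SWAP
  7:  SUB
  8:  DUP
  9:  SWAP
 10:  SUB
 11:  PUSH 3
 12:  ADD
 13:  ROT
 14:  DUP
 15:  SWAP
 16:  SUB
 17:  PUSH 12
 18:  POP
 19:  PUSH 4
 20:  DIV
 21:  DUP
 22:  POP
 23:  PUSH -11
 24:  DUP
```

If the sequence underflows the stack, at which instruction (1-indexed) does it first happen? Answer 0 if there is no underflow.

13

PUSH -7  [-7]
PUSH -6  [-7, -6]
SUB      [-1]
NEG      [1]
PUSH 11  [1, 11]
SWAP     [11, 1]
SUB      [10]
DUP      [10, 10]
SWAP     [10, 10]
SUB      [0]
PUSH 3   [0, 3]
ADD      [3]
ROT  — needs 3 operands, stack has 1 → underflow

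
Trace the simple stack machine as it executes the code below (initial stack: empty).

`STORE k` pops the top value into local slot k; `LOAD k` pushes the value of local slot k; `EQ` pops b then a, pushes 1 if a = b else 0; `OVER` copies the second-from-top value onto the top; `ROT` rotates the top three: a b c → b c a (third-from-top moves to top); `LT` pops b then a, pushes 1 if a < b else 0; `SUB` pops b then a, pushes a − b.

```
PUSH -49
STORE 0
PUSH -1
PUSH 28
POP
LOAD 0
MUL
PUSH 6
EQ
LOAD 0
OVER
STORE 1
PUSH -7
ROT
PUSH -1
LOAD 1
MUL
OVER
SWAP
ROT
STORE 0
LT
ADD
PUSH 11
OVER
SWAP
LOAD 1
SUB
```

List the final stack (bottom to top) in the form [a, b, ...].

PUSH -49  -49
STORE 0   (empty)
PUSH -1   -1
PUSH 28   -1 28
POP       -1
LOAD 0    -1 -49
MUL       49
PUSH 6    49 6
EQ        0
LOAD 0    0 -49
OVER      0 -49 0
STORE 1   0 -49
PUSH -7   0 -49 -7
ROT       -49 -7 0
PUSH -1   -49 -7 0 -1
LOAD 1    -49 -7 0 -1 0
MUL       -49 -7 0 0
OVER      -49 -7 0 0 0
SWAP      -49 -7 0 0 0
ROT       -49 -7 0 0 0
STORE 0   -49 -7 0 0
LT        -49 -7 0
ADD       -49 -7
PUSH 11   -49 -7 11
OVER      -49 -7 11 -7
SWAP      -49 -7 -7 11
LOAD 1    -49 -7 -7 11 0
SUB       -49 -7 -7 11

[-49, -7, -7, 11]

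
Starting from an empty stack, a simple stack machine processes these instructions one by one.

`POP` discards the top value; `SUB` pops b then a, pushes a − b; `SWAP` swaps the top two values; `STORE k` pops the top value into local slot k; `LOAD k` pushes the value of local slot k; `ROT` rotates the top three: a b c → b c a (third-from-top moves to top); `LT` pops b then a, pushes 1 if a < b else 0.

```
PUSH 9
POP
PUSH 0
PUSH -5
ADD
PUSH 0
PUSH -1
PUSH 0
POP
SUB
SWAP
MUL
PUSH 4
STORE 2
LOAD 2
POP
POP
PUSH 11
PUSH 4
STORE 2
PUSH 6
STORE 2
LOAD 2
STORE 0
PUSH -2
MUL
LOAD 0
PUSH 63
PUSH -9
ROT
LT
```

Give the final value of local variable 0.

6

PUSH 9  : 9
POP     : (empty)
PUSH 0  : 0
PUSH -5 : 0 -5
ADD     : -5
PUSH 0  : -5 0
PUSH -1 : -5 0 -1
PUSH 0  : -5 0 -1 0
POP     : -5 0 -1
SUB     : -5 1
SWAP    : 1 -5
MUL     : -5
PUSH 4  : -5 4
STORE 2 : -5
LOAD 2  : -5 4
POP     : -5
POP     : (empty)
PUSH 11 : 11
PUSH 4  : 11 4
STORE 2 : 11
PUSH 6  : 11 6
STORE 2 : 11
LOAD 2  : 11 6
STORE 0 : 11
PUSH -2 : 11 -2
MUL     : -22
LOAD 0  : -22 6
PUSH 63 : -22 6 63
PUSH -9 : -22 6 63 -9
ROT     : -22 63 -9 6
LT      : -22 63 1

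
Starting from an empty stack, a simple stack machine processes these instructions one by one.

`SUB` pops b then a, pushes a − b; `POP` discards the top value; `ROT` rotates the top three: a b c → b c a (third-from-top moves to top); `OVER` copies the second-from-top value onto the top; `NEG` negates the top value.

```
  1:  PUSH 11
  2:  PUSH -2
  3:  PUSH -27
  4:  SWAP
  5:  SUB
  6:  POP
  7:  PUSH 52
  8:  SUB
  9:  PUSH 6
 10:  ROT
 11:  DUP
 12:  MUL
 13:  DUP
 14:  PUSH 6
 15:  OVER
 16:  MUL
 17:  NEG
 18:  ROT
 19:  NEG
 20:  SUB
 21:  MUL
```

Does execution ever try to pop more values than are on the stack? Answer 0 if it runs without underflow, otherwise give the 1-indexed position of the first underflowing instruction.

10

PUSH 11  : 11
PUSH -2  : 11 -2
PUSH -27 : 11 -2 -27
SWAP     : 11 -27 -2
SUB      : 11 -25
POP      : 11
PUSH 52  : 11 52
SUB      : -41
PUSH 6   : -41 6
ROT  — needs 3 operands, stack has 2 → underflow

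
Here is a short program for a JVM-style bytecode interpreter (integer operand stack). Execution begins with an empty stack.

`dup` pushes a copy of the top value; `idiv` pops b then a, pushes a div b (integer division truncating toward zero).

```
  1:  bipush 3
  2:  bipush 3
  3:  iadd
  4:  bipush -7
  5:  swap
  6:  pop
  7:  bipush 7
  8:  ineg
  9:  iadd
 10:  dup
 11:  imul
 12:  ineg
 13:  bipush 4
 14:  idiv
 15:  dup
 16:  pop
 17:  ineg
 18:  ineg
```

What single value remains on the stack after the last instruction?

bipush 3   3
bipush 3   3 3
iadd       6
bipush -7  6 -7
swap       -7 6
pop        -7
bipush 7   -7 7
ineg       -7 -7
iadd       -14
dup        -14 -14
imul       196
ineg       -196
bipush 4   -196 4
idiv       -49
dup        -49 -49
pop        -49
ineg       49
ineg       -49

-49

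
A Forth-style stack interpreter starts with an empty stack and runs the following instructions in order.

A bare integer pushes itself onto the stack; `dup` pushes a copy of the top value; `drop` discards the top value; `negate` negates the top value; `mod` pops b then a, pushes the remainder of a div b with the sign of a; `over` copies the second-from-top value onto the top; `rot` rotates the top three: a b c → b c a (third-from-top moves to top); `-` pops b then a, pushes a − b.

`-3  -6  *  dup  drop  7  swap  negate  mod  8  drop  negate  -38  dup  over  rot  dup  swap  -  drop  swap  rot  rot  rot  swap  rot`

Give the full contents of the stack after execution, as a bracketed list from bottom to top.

[-38, -38, -7]

-3     -> -3
-6     -> -3 -6
*      -> 18
dup    -> 18 18
drop   -> 18
7      -> 18 7
swap   -> 7 18
negate -> 7 -18
mod    -> 7
8      -> 7 8
drop   -> 7
negate -> -7
-38    -> -7 -38
dup    -> -7 -38 -38
over   -> -7 -38 -38 -38
rot    -> -7 -38 -38 -38
dup    -> -7 -38 -38 -38 -38
swap   -> -7 -38 -38 -38 -38
-      -> -7 -38 -38 0
drop   -> -7 -38 -38
swap   -> -7 -38 -38
rot    -> -38 -38 -7
rot    -> -38 -7 -38
rot    -> -7 -38 -38
swap   -> -7 -38 -38
rot    -> -38 -38 -7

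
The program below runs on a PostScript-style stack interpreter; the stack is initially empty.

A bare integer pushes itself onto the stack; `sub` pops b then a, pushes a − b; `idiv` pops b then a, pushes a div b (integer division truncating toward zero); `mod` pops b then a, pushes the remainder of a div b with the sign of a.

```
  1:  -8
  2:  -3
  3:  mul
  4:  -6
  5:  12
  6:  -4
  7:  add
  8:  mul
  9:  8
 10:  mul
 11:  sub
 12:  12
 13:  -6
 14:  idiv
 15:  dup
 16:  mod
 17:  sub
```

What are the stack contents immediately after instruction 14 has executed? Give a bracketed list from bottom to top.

-8   : [-8]
-3   : [-8, -3]
mul  : [24]
-6   : [24, -6]
12   : [24, -6, 12]
-4   : [24, -6, 12, -4]
add  : [24, -6, 8]
mul  : [24, -48]
8    : [24, -48, 8]
mul  : [24, -384]
sub  : [408]
12   : [408, 12]
-6   : [408, 12, -6]
idiv : [408, -2]

[408, -2]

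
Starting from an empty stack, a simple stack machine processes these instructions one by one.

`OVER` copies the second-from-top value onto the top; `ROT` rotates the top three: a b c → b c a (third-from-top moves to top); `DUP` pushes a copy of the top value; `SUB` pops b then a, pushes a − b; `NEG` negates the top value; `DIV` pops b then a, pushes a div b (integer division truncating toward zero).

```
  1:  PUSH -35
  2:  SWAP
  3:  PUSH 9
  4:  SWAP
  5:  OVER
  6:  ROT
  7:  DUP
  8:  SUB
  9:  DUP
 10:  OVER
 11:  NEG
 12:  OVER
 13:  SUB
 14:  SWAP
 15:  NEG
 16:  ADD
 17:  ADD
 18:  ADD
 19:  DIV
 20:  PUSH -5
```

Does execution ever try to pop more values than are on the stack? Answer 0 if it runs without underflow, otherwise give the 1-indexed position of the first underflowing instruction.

PUSH -35 → -35
SWAP  — needs 2 operands, stack has 1 → underflow

2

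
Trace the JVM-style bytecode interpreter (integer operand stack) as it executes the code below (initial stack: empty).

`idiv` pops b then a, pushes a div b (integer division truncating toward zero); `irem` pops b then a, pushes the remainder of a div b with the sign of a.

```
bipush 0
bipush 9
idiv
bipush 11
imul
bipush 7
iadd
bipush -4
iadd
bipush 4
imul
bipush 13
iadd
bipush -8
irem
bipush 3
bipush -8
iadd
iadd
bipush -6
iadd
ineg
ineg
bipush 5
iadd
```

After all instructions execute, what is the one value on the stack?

bipush 0  -> 0
bipush 9  -> 0 9
idiv      -> 0
bipush 11 -> 0 11
imul      -> 0
bipush 7  -> 0 7
iadd      -> 7
bipush -4 -> 7 -4
iadd      -> 3
bipush 4  -> 3 4
imul      -> 12
bipush 13 -> 12 13
iadd      -> 25
bipush -8 -> 25 -8
irem      -> 1
bipush 3  -> 1 3
bipush -8 -> 1 3 -8
iadd      -> 1 -5
iadd      -> -4
bipush -6 -> -4 -6
iadd      -> -10
ineg      -> 10
ineg      -> -10
bipush 5  -> -10 5
iadd      -> -5

-5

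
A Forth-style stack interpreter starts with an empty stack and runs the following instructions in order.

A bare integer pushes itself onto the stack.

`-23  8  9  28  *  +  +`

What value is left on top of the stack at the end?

237

-23 → [-23]
8   → [-23, 8]
9   → [-23, 8, 9]
28  → [-23, 8, 9, 28]
*   → [-23, 8, 252]
+   → [-23, 260]
+   → [237]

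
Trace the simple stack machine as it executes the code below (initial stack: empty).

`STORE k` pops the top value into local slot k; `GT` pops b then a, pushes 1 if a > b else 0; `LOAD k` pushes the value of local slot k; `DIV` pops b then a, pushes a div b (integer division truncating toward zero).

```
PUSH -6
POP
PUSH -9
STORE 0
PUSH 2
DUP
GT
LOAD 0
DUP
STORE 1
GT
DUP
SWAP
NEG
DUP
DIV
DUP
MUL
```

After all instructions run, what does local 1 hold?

PUSH -6 → [-6]
POP     → []
PUSH -9 → [-9]
STORE 0 → []
PUSH 2  → [2]
DUP     → [2, 2]
GT      → [0]
LOAD 0  → [0, -9]
DUP     → [0, -9, -9]
STORE 1 → [0, -9]
GT      → [1]
DUP     → [1, 1]
SWAP    → [1, 1]
NEG     → [1, -1]
DUP     → [1, -1, -1]
DIV     → [1, 1]
DUP     → [1, 1, 1]
MUL     → [1, 1]

-9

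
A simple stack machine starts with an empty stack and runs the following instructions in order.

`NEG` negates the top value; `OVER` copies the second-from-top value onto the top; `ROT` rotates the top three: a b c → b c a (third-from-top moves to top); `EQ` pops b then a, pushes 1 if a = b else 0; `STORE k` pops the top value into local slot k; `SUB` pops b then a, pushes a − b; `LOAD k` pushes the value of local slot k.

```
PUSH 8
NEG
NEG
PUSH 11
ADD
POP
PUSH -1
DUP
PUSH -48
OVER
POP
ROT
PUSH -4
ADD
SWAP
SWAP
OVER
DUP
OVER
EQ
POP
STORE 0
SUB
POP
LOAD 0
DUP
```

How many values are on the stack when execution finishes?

3

PUSH 8   -> [8]
NEG      -> [-8]
NEG      -> [8]
PUSH 11  -> [8, 11]
ADD      -> [19]
POP      -> []
PUSH -1  -> [-1]
DUP      -> [-1, -1]
PUSH -48 -> [-1, -1, -48]
OVER     -> [-1, -1, -48, -1]
POP      -> [-1, -1, -48]
ROT      -> [-1, -48, -1]
PUSH -4  -> [-1, -48, -1, -4]
ADD      -> [-1, -48, -5]
SWAP     -> [-1, -5, -48]
SWAP     -> [-1, -48, -5]
OVER     -> [-1, -48, -5, -48]
DUP      -> [-1, -48, -5, -48, -48]
OVER     -> [-1, -48, -5, -48, -48, -48]
EQ       -> [-1, -48, -5, -48, 1]
POP      -> [-1, -48, -5, -48]
STORE 0  -> [-1, -48, -5]
SUB      -> [-1, -43]
POP      -> [-1]
LOAD 0   -> [-1, -48]
DUP      -> [-1, -48, -48]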